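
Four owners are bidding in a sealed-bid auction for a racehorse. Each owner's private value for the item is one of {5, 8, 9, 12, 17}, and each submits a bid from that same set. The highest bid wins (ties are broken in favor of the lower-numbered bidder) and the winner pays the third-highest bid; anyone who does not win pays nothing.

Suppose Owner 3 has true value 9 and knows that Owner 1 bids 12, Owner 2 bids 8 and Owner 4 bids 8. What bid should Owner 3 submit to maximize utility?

17

Bid 5: loses, pays 0, utility 0.
Bid 8: loses, pays 0, utility 0.
Bid 9: loses, pays 0, utility 0.
Bid 12: loses, pays 0, utility 0.
Bid 17: wins, pays 8, utility 9 - 8 = 1.
The best choice is 17 with utility 1.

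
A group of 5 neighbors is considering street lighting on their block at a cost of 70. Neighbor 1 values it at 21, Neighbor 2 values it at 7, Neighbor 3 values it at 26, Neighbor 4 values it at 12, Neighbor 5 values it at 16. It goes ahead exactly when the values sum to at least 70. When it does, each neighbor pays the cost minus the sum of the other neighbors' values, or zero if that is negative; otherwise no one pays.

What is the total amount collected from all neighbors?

27

Total value 82 ≥ cost 70, so it is built.
Neighbor 1: others sum to 61; max(0, 70 - 61) = 9.
Neighbor 2: others sum to 75; max(0, 70 - 75) = 0.
Neighbor 3: others sum to 56; max(0, 70 - 56) = 14.
Neighbor 4: others sum to 70; max(0, 70 - 70) = 0.
Neighbor 5: others sum to 66; max(0, 70 - 66) = 4.
Total collected = 9 + 0 + 14 + 0 + 4 = 27.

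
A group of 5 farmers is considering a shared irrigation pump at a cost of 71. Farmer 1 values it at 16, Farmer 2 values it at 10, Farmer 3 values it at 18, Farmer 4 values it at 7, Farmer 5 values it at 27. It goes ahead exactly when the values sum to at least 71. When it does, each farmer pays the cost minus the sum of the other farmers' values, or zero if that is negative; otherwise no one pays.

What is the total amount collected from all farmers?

43

Total value 78 ≥ cost 71, so it is built.
Farmer 1: others sum to 62; max(0, 71 - 62) = 9.
Farmer 2: others sum to 68; max(0, 71 - 68) = 3.
Farmer 3: others sum to 60; max(0, 71 - 60) = 11.
Farmer 4: others sum to 71; max(0, 71 - 71) = 0.
Farmer 5: others sum to 51; max(0, 71 - 51) = 20.
Total collected = 9 + 3 + 11 + 0 + 20 = 43.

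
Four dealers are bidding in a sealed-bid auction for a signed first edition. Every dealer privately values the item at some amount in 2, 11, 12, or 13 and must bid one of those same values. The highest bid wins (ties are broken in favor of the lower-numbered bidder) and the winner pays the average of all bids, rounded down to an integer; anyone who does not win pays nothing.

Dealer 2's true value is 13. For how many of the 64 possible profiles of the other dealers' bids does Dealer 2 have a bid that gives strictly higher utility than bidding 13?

5

Others bid (2, 2, 11): truth gives 6; bid 11 gives 7 > 6. Violating.
Others bid (2, 11, 2): truth gives 6; bid 11 gives 7 > 6. Violating.
Others bid (2, 11, 11): truth gives 4; bid 11 gives 5 > 4. Violating.
Others bid (11, 2, 2): truth gives 6; bid 12 gives 7 > 6. Violating.
Others bid (2, 2, 2): truth gives 9; no alternative beats it.
Others bid (2, 2, 12): truth gives 6; no alternative beats it.
(Checking all 64 profiles: 5 have a profitable deviation, 59 do not.)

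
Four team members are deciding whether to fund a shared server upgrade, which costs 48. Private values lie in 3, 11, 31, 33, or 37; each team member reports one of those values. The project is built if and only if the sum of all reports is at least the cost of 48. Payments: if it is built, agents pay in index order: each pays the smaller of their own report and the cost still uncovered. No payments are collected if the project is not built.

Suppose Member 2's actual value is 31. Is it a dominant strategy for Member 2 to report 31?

Consider the case where Member 1 reports 3, Member 3 reports 3 and Member 4 reports 31.
Truthful report 31: project built, pays 31, utility 31 - 31 = 0.
Report 11 instead: project built, pays 11, utility 31 - 11 = 20.
Since 20 > 0, reporting 11 is strictly better here, so truthful reporting is not dominant.

No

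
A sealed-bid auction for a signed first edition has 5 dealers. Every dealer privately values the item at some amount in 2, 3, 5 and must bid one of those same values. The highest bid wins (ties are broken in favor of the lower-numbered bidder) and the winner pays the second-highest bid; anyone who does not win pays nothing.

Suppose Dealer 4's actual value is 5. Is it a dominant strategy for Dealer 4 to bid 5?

Check each profile of the others' bids and compare truth against every alternative bid.
Others bid (2, 2, 3, 2): truth gives 2, best alternative gives 0.
Others bid (2, 2, 3, 3): truth gives 2, best alternative gives 0.
Others bid (2, 3, 2, 2): truth gives 2, best alternative gives 0.
Others bid (2, 3, 2, 3): truth gives 2, best alternative gives 0.
Others bid (2, 3, 3, 2): truth gives 2, best alternative gives 0.
Others bid (2, 3, 3, 3): truth gives 2, best alternative gives 0.
(Remaining 75 profiles checked similarly; truth is weakly best in each.)
In every case the truthful bid is at least as good as any alternative, so it is a dominant strategy.

Yes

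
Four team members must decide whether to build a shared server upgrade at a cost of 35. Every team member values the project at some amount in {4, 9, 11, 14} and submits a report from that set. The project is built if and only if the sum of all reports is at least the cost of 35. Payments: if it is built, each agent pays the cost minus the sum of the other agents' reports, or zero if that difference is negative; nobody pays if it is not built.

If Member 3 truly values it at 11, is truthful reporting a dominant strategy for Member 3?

Yes

Check each profile of the others' reports and compare truth against every alternative report.
Others report (9, 14, 14): truth gives 11, best alternative gives 11.
Others report (11, 11, 14): truth gives 11, best alternative gives 11.
Others report (11, 14, 11): truth gives 11, best alternative gives 11.
Others report (11, 14, 14): truth gives 11, best alternative gives 11.
Others report (14, 9, 14): truth gives 11, best alternative gives 11.
Others report (14, 11, 11): truth gives 11, best alternative gives 11.
(Remaining 58 profiles checked similarly; truth is weakly best in each.)
In every case the truthful report is at least as good as any alternative, so it is a dominant strategy.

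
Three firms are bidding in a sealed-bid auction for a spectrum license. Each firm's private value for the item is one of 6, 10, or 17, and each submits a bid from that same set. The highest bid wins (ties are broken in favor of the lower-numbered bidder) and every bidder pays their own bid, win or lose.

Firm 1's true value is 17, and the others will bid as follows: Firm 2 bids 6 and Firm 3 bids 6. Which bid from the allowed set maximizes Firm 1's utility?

6

Bid 6: wins, pays 6, utility 17 - 6 = 11.
Bid 10: wins, pays 10, utility 17 - 10 = 7.
Bid 17: wins, pays 17, utility 17 - 17 = 0.
The best choice is 6 with utility 11.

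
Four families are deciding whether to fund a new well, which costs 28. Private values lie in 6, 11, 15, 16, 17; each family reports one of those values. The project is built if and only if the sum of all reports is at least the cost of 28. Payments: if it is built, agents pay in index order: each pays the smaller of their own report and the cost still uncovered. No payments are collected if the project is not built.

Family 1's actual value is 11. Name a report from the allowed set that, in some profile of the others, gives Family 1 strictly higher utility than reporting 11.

6

Suppose Family 2 reports 6, Family 3 reports 6 and Family 4 reports 11.
Report 11: project built, pays 11, utility 11 - 11 = 0.
Report 6: project built, pays 6, utility 11 - 6 = 5.
So reporting 6 beats truth here (5 > 0).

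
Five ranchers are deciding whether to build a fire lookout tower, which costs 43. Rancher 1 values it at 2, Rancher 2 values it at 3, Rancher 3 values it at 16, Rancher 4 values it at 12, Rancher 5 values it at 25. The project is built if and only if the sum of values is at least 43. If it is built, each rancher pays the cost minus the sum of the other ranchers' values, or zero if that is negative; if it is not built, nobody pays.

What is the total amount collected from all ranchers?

11

Total value 58 ≥ cost 43, so it is built.
Rancher 1: others sum to 56; max(0, 43 - 56) = 0.
Rancher 2: others sum to 55; max(0, 43 - 55) = 0.
Rancher 3: others sum to 42; max(0, 43 - 42) = 1.
Rancher 4: others sum to 46; max(0, 43 - 46) = 0.
Rancher 5: others sum to 33; max(0, 43 - 33) = 10.
Total collected = 0 + 0 + 1 + 0 + 10 = 11.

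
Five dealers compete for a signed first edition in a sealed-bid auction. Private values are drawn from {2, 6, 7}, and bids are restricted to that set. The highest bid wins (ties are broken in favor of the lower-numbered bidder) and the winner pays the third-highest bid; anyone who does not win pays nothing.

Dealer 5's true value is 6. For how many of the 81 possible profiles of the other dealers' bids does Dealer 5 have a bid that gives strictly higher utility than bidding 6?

Others bid (2, 2, 2, 6): truth gives 0; bid 7 gives 4 > 0. Violating.
Others bid (2, 2, 6, 2): truth gives 0; bid 7 gives 4 > 0. Violating.
Others bid (2, 6, 2, 2): truth gives 0; bid 7 gives 4 > 0. Violating.
Others bid (6, 2, 2, 2): truth gives 0; bid 7 gives 4 > 0. Violating.
Others bid (2, 2, 2, 2): truth gives 4; no alternative beats it.
Others bid (2, 2, 2, 7): truth gives 0; no alternative beats it.
(Checking all 81 profiles: 4 have a profitable deviation, 77 do not.)

4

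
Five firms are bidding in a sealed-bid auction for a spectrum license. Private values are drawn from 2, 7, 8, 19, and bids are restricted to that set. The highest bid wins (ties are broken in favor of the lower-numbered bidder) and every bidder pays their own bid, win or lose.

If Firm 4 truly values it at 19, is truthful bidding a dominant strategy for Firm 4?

Consider the case where Firm 1 bids 2, Firm 2 bids 2, Firm 3 bids 2 and Firm 5 bids 2.
Truthful bid 19: wins, pays 19, utility 19 - 19 = 0.
Bid 7 instead: wins, pays 7, utility 19 - 7 = 12.
Since 12 > 0, bidding 7 is strictly better here, so truthful bidding is not dominant.

No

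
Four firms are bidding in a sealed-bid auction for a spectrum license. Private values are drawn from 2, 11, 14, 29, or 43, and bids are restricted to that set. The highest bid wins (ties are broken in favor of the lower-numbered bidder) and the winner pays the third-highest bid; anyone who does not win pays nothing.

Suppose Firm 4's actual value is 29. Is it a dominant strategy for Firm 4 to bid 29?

No

Consider the case where Firm 1 bids 2, Firm 2 bids 2 and Firm 3 bids 29.
Truthful bid 29: loses, pays 0, utility 0.
Bid 43 instead: wins, pays 2, utility 29 - 2 = 27.
Since 27 > 0, bidding 43 is strictly better here, so truthful bidding is not dominant.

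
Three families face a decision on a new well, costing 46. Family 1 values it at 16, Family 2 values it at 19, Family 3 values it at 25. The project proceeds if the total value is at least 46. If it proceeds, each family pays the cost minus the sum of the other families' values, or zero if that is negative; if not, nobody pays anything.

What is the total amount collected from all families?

Total value 60 ≥ cost 46, so it is built.
Family 1: others sum to 44; max(0, 46 - 44) = 2.
Family 2: others sum to 41; max(0, 46 - 41) = 5.
Family 3: others sum to 35; max(0, 46 - 35) = 11.
Total collected = 2 + 5 + 11 = 18.

18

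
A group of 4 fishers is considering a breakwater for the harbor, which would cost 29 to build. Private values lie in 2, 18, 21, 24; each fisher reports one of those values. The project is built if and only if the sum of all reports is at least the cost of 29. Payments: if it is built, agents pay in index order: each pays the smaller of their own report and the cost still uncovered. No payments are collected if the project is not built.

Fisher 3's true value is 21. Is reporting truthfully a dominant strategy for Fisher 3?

No

Consider the case where Fisher 1 reports 2, Fisher 2 reports 2 and Fisher 4 reports 18.
Truthful report 21: project built, pays 21, utility 21 - 21 = 0.
Report 18 instead: project built, pays 18, utility 21 - 18 = 3.
Since 3 > 0, reporting 18 is strictly better here, so truthful reporting is not dominant.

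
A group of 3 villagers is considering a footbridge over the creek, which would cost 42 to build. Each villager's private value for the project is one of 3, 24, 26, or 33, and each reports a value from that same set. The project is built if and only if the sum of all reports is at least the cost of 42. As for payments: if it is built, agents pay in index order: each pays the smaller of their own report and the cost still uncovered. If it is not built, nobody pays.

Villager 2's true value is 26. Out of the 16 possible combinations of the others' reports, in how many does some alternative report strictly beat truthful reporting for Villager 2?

Others report (3, 24): truth gives 0; report 24 gives 2 > 0. Violating.
Others report (3, 26): truth gives 0; report 24 gives 2 > 0. Violating.
Others report (3, 33): truth gives 0; report 24 gives 2 > 0. Violating.
Others report (24, 24): truth gives 8; report 3 gives 23 > 8. Violating.
Others report (3, 3): truth gives 0; no alternative beats it.
Others report (24, 3): truth gives 8; no alternative beats it.
(Checking all 16 profiles: 12 have a profitable deviation, 4 do not.)

12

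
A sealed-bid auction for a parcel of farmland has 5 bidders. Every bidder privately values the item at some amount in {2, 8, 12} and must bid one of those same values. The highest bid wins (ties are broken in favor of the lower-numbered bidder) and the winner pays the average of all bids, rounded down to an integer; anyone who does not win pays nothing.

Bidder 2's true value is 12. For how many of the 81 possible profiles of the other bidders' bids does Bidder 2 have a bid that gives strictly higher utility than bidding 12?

Others bid (2, 2, 2, 2): truth gives 8; bid 8 gives 9 > 8. Violating.
Others bid (2, 2, 2, 8): truth gives 7; bid 8 gives 8 > 7. Violating.
Others bid (2, 2, 8, 2): truth gives 7; bid 8 gives 8 > 7. Violating.
Others bid (2, 2, 8, 8): truth gives 6; bid 8 gives 7 > 6. Violating.
Others bid (2, 2, 2, 12): truth gives 6; no alternative beats it.
Others bid (2, 2, 8, 12): truth gives 5; no alternative beats it.
(Checking all 81 profiles: 8 have a profitable deviation, 73 do not.)

8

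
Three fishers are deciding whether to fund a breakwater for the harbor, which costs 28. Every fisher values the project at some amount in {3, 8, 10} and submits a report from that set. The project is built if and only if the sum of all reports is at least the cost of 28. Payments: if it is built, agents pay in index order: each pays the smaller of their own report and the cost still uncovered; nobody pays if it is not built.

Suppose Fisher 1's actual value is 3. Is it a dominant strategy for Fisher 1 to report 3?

Check each profile of the others' reports and compare truth against every alternative report.
Others report (10, 10): truth gives 0, best alternative gives -5.
Others report (3, 3): truth gives 0, best alternative gives 0.
Others report (3, 8): truth gives 0, best alternative gives 0.
Others report (3, 10): truth gives 0, best alternative gives 0.
Others report (8, 3): truth gives 0, best alternative gives 0.
Others report (8, 8): truth gives 0, best alternative gives 0.
(Remaining 3 profiles checked similarly; truth is weakly best in each.)
In every case the truthful report is at least as good as any alternative, so it is a dominant strategy.

Yes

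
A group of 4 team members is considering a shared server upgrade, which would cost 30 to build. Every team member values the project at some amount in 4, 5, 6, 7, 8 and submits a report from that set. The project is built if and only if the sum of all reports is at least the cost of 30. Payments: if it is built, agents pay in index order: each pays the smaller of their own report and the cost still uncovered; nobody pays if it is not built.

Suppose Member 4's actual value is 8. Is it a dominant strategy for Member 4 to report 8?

Check each profile of the others' reports and compare truth against every alternative report.
Others report (8, 8, 8): truth gives 2, best alternative gives 2.
Others report (7, 8, 8): truth gives 1, best alternative gives 1.
Others report (8, 7, 8): truth gives 1, best alternative gives 1.
Others report (8, 8, 7): truth gives 1, best alternative gives 1.
Others report (4, 4, 4): truth gives 0, best alternative gives 0.
Others report (4, 4, 5): truth gives 0, best alternative gives 0.
(Remaining 119 profiles checked similarly; truth is weakly best in each.)
In every case the truthful report is at least as good as any alternative, so it is a dominant strategy.

Yes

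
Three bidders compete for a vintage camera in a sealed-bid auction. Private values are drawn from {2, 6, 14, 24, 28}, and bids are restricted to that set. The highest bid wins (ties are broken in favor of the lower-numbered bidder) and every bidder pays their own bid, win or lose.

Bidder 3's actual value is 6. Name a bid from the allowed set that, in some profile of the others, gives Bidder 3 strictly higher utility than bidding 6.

Suppose Bidder 1 bids 2 and Bidder 2 bids 6.
Bid 6: loses but pays 6, utility -6.
Bid 2: loses but pays 2, utility -2.
So bidding 2 beats truth here (-2 > -6).

2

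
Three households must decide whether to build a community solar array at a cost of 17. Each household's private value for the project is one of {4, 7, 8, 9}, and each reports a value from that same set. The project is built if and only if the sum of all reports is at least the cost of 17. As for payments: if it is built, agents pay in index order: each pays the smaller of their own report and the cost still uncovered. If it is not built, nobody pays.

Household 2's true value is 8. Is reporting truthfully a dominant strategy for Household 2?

No

Consider the case where Household 1 reports 4 and Household 3 reports 7.
Truthful report 8: project built, pays 8, utility 8 - 8 = 0.
Report 7 instead: project built, pays 7, utility 8 - 7 = 1.
Since 1 > 0, reporting 7 is strictly better here, so truthful reporting is not dominant.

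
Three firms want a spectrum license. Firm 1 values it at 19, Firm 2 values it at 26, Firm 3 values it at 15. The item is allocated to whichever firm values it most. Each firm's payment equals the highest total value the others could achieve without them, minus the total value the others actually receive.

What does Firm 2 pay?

19

Firm 2 has the highest value and receives the item.
Without Firm 2, the item would go to the next-highest value, 19, so the others could achieve 19.
With Firm 2 present and winning, the others receive nothing, so their total is 0.
Payment = 19 - 0 = 19.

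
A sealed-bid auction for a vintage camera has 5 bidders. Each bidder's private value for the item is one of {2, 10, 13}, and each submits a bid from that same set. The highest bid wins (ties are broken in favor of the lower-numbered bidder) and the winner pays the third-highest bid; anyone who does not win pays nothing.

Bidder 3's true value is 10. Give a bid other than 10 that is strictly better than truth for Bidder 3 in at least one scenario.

Suppose Bidder 1 bids 2, Bidder 2 bids 2, Bidder 4 bids 2 and Bidder 5 bids 13.
Bid 10: loses, pays 0, utility 0.
Bid 13: wins, pays 2, utility 10 - 2 = 8.
So bidding 13 beats truth here (8 > 0).

13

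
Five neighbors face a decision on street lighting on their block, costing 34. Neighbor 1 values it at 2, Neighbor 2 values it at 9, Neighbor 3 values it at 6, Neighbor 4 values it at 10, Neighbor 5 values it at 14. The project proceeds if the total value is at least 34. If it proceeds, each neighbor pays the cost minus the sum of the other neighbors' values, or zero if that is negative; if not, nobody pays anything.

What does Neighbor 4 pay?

Total value 41 ≥ cost 34, so the project is built.
The other neighbors' values sum to 31.
Cost minus that sum is 34 - 31 = 3.

3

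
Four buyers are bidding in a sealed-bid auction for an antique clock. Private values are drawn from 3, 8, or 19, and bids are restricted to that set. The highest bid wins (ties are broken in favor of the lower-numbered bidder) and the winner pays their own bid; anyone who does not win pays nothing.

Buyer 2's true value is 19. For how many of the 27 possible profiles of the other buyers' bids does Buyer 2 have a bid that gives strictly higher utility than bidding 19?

Others bid (3, 3, 3): truth gives 0; bid 8 gives 11 > 0. Violating.
Others bid (3, 3, 8): truth gives 0; bid 8 gives 11 > 0. Violating.
Others bid (3, 8, 3): truth gives 0; bid 8 gives 11 > 0. Violating.
Others bid (3, 8, 8): truth gives 0; bid 8 gives 11 > 0. Violating.
Others bid (3, 3, 19): truth gives 0; no alternative beats it.
Others bid (3, 8, 19): truth gives 0; no alternative beats it.
(Checking all 27 profiles: 4 have a profitable deviation, 23 do not.)

4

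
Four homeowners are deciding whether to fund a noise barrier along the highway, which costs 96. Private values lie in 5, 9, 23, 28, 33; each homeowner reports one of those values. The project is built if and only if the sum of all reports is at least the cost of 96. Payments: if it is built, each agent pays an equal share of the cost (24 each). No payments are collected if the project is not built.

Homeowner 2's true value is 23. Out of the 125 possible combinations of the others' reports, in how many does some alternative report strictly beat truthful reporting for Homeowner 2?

Others report (9, 33, 33): truth gives -1; report 5 gives 0 > -1. Violating.
Others report (23, 23, 28): truth gives -1; report 5 gives 0 > -1. Violating.
Others report (23, 23, 33): truth gives -1; report 5 gives 0 > -1. Violating.
Others report (23, 28, 23): truth gives -1; report 5 gives 0 > -1. Violating.
Others report (5, 5, 5): truth gives 0; no alternative beats it.
Others report (5, 5, 9): truth gives 0; no alternative beats it.
(Checking all 125 profiles: 25 have a profitable deviation, 100 do not.)

25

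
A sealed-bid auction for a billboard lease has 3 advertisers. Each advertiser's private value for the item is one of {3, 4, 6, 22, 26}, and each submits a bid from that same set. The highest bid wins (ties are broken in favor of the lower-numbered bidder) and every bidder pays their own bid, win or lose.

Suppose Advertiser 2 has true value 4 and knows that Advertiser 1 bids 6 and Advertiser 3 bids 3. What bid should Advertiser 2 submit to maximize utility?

Bid 3: loses but pays 3, utility -3.
Bid 4: loses but pays 4, utility -4.
Bid 6: loses but pays 6, utility -6.
Bid 22: wins, pays 22, utility 4 - 22 = -18.
Bid 26: wins, pays 26, utility 4 - 26 = -22.
The best choice is 3 with utility -3.

3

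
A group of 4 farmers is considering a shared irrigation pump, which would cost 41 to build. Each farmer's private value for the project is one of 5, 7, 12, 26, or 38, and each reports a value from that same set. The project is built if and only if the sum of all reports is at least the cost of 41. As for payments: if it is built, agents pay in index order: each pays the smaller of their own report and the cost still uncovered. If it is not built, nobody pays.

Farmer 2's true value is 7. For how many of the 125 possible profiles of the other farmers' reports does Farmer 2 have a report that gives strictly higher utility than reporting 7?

74

Others report (5, 5, 26): truth gives 0; report 5 gives 2 > 0. Violating.
Others report (5, 5, 38): truth gives 0; report 5 gives 2 > 0. Violating.
Others report (5, 7, 26): truth gives 0; report 5 gives 2 > 0. Violating.
Others report (5, 7, 38): truth gives 0; report 5 gives 2 > 0. Violating.
Others report (5, 5, 5): truth gives 0; no alternative beats it.
Others report (5, 5, 7): truth gives 0; no alternative beats it.
(Checking all 125 profiles: 74 have a profitable deviation, 51 do not.)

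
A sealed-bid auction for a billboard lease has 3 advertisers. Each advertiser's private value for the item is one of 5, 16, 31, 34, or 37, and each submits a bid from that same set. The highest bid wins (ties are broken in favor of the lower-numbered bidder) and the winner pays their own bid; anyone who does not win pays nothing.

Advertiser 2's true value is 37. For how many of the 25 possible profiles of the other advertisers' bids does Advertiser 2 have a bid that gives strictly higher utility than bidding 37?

Others bid (5, 5): truth gives 0; bid 16 gives 21 > 0. Violating.
Others bid (5, 16): truth gives 0; bid 16 gives 21 > 0. Violating.
Others bid (5, 31): truth gives 0; bid 31 gives 6 > 0. Violating.
Others bid (5, 34): truth gives 0; bid 34 gives 3 > 0. Violating.
Others bid (5, 37): truth gives 0; no alternative beats it.
Others bid (16, 37): truth gives 0; no alternative beats it.
(Checking all 25 profiles: 12 have a profitable deviation, 13 do not.)

12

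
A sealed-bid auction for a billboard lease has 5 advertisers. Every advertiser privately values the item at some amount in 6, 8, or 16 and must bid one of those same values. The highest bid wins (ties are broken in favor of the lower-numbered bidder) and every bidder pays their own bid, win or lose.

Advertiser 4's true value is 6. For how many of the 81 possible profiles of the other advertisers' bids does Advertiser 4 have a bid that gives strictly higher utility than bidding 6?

2

Others bid (6, 6, 6, 6): truth gives -6; bid 8 gives -2 > -6. Violating.
Others bid (6, 6, 6, 8): truth gives -6; bid 8 gives -2 > -6. Violating.
Others bid (6, 6, 6, 16): truth gives -6; no alternative beats it.
Others bid (6, 6, 8, 6): truth gives -6; no alternative beats it.
(Checking all 81 profiles: 2 have a profitable deviation, 79 do not.)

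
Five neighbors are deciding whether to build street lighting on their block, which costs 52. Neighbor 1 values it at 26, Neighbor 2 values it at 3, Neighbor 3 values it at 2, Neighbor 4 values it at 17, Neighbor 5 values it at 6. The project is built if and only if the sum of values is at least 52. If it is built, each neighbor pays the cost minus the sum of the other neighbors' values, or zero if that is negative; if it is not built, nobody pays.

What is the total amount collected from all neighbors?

Total value 54 ≥ cost 52, so it is built.
Neighbor 1: others sum to 28; max(0, 52 - 28) = 24.
Neighbor 2: others sum to 51; max(0, 52 - 51) = 1.
Neighbor 3: others sum to 52; max(0, 52 - 52) = 0.
Neighbor 4: others sum to 37; max(0, 52 - 37) = 15.
Neighbor 5: others sum to 48; max(0, 52 - 48) = 4.
Total collected = 24 + 1 + 0 + 15 + 4 = 44.

44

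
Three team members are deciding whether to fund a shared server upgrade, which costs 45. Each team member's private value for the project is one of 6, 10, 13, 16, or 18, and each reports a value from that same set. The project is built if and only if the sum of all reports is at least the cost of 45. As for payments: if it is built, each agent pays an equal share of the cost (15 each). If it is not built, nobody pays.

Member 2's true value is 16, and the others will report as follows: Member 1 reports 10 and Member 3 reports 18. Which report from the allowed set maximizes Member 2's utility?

18

Report 6: project not built, utility 0.
Report 10: project not built, utility 0.
Report 13: project not built, utility 0.
Report 16: project not built, utility 0.
Report 18: project built, pays 15, utility 16 - 15 = 1.
The best choice is 18 with utility 1.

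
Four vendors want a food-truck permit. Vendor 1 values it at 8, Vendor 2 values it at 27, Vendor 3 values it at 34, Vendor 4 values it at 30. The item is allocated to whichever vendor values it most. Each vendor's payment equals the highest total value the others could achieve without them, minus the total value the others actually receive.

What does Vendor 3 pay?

Vendor 3 has the highest value and receives the item.
Without Vendor 3, the item would go to the next-highest value, 30, so the others could achieve 30.
With Vendor 3 present and winning, the others receive nothing, so their total is 0.
Payment = 30 - 0 = 30.

30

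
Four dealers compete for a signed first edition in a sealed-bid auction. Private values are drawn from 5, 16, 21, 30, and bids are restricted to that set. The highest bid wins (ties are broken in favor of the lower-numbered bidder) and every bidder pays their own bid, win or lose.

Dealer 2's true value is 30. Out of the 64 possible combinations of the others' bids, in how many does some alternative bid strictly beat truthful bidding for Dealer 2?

34

Others bid (5, 5, 5): truth gives 0; bid 16 gives 14 > 0. Violating.
Others bid (5, 5, 16): truth gives 0; bid 16 gives 14 > 0. Violating.
Others bid (5, 5, 21): truth gives 0; bid 21 gives 9 > 0. Violating.
Others bid (5, 16, 5): truth gives 0; bid 16 gives 14 > 0. Violating.
Others bid (5, 5, 30): truth gives 0; no alternative beats it.
Others bid (5, 16, 30): truth gives 0; no alternative beats it.
(Checking all 64 profiles: 34 have a profitable deviation, 30 do not.)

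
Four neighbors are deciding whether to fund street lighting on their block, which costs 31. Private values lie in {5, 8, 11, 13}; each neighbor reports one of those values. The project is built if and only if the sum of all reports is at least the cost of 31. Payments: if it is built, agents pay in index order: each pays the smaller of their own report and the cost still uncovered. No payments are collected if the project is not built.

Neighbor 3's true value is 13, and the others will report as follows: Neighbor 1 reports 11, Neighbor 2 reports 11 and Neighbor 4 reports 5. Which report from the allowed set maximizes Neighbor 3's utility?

5

Report 5: project built, pays 5, utility 13 - 5 = 8.
Report 8: project built, pays 8, utility 13 - 8 = 5.
Report 11: project built, pays 9, utility 13 - 9 = 4.
Report 13: project built, pays 9, utility 13 - 9 = 4.
The best choice is 5 with utility 8.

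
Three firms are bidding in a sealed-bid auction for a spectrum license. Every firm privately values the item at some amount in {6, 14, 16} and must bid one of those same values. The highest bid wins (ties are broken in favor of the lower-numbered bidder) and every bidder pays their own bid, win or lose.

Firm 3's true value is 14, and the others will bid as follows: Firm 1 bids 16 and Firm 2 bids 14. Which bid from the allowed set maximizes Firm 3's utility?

6

Bid 6: loses but pays 6, utility -6.
Bid 14: loses but pays 14, utility -14.
Bid 16: loses but pays 16, utility -16.
The best choice is 6 with utility -6.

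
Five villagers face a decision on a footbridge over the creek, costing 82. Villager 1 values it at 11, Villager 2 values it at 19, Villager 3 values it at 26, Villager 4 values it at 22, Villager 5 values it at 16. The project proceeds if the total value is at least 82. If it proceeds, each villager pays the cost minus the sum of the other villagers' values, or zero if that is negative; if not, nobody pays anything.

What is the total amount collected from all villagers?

35

Total value 94 ≥ cost 82, so it is built.
Villager 1: others sum to 83; max(0, 82 - 83) = 0.
Villager 2: others sum to 75; max(0, 82 - 75) = 7.
Villager 3: others sum to 68; max(0, 82 - 68) = 14.
Villager 4: others sum to 72; max(0, 82 - 72) = 10.
Villager 5: others sum to 78; max(0, 82 - 78) = 4.
Total collected = 0 + 7 + 14 + 10 + 4 = 35.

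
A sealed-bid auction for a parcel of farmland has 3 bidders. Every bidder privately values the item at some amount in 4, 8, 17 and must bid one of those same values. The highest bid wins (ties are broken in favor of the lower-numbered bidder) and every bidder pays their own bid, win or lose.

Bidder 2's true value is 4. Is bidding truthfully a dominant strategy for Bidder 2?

Yes

Check each profile of the others' bids and compare truth against every alternative bid.
Others bid (4, 17): truth gives -4, best alternative gives -8.
Others bid (8, 4): truth gives -4, best alternative gives -8.
Others bid (8, 8): truth gives -4, best alternative gives -8.
Others bid (8, 17): truth gives -4, best alternative gives -8.
Others bid (17, 4): truth gives -4, best alternative gives -8.
Others bid (17, 8): truth gives -4, best alternative gives -8.
(Remaining 3 profiles checked similarly; truth is weakly best in each.)
In every case the truthful bid is at least as good as any alternative, so it is a dominant strategy.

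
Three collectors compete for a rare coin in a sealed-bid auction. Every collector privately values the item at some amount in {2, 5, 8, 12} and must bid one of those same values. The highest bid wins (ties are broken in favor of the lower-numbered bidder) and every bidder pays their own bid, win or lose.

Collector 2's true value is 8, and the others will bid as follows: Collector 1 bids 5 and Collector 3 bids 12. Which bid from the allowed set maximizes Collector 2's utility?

2

Bid 2: loses but pays 2, utility -2.
Bid 5: loses but pays 5, utility -5.
Bid 8: loses but pays 8, utility -8.
Bid 12: wins, pays 12, utility 8 - 12 = -4.
The best choice is 2 with utility -2.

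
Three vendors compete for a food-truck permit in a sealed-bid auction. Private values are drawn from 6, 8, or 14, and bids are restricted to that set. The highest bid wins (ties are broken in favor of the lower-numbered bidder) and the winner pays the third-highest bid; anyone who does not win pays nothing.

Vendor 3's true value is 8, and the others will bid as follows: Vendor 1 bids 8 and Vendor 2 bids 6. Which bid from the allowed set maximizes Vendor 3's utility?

14

Bid 6: loses, pays 0, utility 0.
Bid 8: loses, pays 0, utility 0.
Bid 14: wins, pays 6, utility 8 - 6 = 2.
The best choice is 14 with utility 2.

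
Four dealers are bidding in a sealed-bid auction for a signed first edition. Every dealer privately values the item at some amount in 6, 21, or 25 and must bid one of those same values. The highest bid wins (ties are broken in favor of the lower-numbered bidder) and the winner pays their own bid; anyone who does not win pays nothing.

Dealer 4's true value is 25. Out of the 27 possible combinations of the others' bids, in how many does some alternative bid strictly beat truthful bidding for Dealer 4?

1

Others bid (6, 6, 6): truth gives 0; bid 21 gives 4 > 0. Violating.
Others bid (6, 6, 21): truth gives 0; no alternative beats it.
Others bid (6, 6, 25): truth gives 0; no alternative beats it.
(Checking all 27 profiles: 1 has a profitable deviation, 26 do not.)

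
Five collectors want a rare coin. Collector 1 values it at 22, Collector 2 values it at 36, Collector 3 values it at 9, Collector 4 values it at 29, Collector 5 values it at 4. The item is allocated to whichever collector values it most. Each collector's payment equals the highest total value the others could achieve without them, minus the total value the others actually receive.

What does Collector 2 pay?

29

Collector 2 has the highest value and receives the item.
Without Collector 2, the item would go to the next-highest value, 29, so the others could achieve 29.
With Collector 2 present and winning, the others receive nothing, so their total is 0.
Payment = 29 - 0 = 29.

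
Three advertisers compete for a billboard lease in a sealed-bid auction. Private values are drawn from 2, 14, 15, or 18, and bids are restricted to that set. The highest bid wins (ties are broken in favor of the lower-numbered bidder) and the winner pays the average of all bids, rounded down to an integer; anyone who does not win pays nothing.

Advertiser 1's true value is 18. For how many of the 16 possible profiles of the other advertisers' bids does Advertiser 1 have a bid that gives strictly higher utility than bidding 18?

9

Others bid (2, 2): truth gives 11; bid 2 gives 16 > 11. Violating.
Others bid (2, 14): truth gives 7; bid 14 gives 8 > 7. Violating.
Others bid (2, 15): truth gives 7; bid 15 gives 8 > 7. Violating.
Others bid (14, 2): truth gives 7; bid 14 gives 8 > 7. Violating.
Others bid (2, 18): truth gives 6; no alternative beats it.
Others bid (14, 18): truth gives 2; no alternative beats it.
(Checking all 16 profiles: 9 have a profitable deviation, 7 do not.)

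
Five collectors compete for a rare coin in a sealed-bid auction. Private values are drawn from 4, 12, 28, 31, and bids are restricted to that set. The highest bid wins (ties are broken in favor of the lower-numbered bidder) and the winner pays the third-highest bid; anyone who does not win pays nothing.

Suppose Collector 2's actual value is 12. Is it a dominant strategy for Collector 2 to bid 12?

No

Consider the case where Collector 1 bids 4, Collector 3 bids 4, Collector 4 bids 4 and Collector 5 bids 28.
Truthful bid 12: loses, pays 0, utility 0.
Bid 28 instead: wins, pays 4, utility 12 - 4 = 8.
Since 8 > 0, bidding 28 is strictly better here, so truthful bidding is not dominant.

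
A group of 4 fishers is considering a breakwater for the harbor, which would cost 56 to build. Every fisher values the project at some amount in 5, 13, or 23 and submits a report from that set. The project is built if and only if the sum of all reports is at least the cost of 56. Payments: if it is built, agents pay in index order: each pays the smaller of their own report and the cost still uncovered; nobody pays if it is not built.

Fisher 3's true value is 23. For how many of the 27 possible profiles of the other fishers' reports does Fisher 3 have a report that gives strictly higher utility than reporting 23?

Others report (5, 23, 23): truth gives 0; report 5 gives 18 > 0. Violating.
Others report (13, 13, 23): truth gives 0; report 13 gives 10 > 0. Violating.
Others report (13, 23, 13): truth gives 3; report 13 gives 10 > 3. Violating.
Others report (13, 23, 23): truth gives 3; report 5 gives 18 > 3. Violating.
Others report (5, 5, 5): truth gives 0; no alternative beats it.
Others report (5, 5, 13): truth gives 0; no alternative beats it.
(Checking all 27 profiles: 10 have a profitable deviation, 17 do not.)

10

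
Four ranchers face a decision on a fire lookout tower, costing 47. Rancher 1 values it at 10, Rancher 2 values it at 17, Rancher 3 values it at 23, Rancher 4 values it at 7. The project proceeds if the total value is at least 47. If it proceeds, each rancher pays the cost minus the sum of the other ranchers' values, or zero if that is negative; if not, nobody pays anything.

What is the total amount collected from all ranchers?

20

Total value 57 ≥ cost 47, so it is built.
Rancher 1: others sum to 47; max(0, 47 - 47) = 0.
Rancher 2: others sum to 40; max(0, 47 - 40) = 7.
Rancher 3: others sum to 34; max(0, 47 - 34) = 13.
Rancher 4: others sum to 50; max(0, 47 - 50) = 0.
Total collected = 0 + 7 + 13 + 0 = 20.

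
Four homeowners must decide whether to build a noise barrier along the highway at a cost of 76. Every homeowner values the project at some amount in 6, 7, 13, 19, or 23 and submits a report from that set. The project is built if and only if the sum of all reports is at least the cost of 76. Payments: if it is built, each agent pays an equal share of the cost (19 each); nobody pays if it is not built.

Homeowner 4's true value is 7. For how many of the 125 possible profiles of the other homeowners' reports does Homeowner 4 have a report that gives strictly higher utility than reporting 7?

1

Others report (23, 23, 23): truth gives -12; report 6 gives 0 > -12. Violating.
Others report (6, 6, 6): truth gives 0; no alternative beats it.
Others report (6, 6, 7): truth gives 0; no alternative beats it.
(Checking all 125 profiles: 1 has a profitable deviation, 124 do not.)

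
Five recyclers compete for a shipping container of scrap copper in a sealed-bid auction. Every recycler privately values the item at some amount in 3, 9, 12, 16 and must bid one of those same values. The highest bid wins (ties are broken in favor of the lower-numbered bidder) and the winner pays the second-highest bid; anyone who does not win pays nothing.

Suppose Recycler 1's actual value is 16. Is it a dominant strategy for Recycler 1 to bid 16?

Check each profile of the others' bids and compare truth against every alternative bid.
Others bid (3, 3, 3, 3): truth gives 13, best alternative gives 13.
Others bid (3, 3, 3, 9): truth gives 7, best alternative gives 7.
Others bid (3, 3, 9, 3): truth gives 7, best alternative gives 7.
Others bid (3, 3, 9, 9): truth gives 7, best alternative gives 7.
Others bid (3, 9, 3, 3): truth gives 7, best alternative gives 7.
Others bid (3, 9, 3, 9): truth gives 7, best alternative gives 7.
(Remaining 250 profiles checked similarly; truth is weakly best in each.)
In every case the truthful bid is at least as good as any alternative, so it is a dominant strategy.

Yes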